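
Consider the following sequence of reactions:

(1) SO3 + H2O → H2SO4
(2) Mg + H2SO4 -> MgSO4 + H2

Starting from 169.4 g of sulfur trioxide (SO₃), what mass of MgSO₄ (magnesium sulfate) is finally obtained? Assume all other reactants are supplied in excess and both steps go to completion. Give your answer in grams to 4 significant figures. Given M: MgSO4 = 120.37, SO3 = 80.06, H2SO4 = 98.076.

254.7 g

n(SO3) = 169.40 / 80.06 = 2.1159 mol.
Step 1 gives a 1:1 ratio of SO3 to H2SO4, so n(H2SO4) = 2.1159 mol.
In step 2 the H2SO4:MgSO4 ratio is 1:1, so n(MgSO4) = 2.1159 mol.
Mass of MgSO4 = 2.1159 × 120.37 = 254.69 g.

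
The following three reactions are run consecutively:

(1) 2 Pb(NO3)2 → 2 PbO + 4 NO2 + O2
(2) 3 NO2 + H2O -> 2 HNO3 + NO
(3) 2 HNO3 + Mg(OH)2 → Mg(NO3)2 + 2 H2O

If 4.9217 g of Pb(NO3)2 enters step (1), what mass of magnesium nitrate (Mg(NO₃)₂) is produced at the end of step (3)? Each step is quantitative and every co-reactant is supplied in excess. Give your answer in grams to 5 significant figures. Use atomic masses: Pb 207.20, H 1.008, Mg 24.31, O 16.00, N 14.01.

1.4694 g

M(Pb(NO3)2) = 207.20 + 2(14.01) + 6(16.00) = 331.22 g/mol.
M(Mg(NO3)2) = 24.31 + 2(14.01) + 6(16.00) = 148.33 g/mol.
n(Pb(NO3)2) = 4.9217 / 331.22 = 0.0148593 mol.
Reaction (1): Pb(NO3)2→NO2 ratio 2:4 ⇒ n(NO2) = 0.0297186 mol.
Reaction (2): NO2→HNO3 ratio 3:2 ⇒ n(HNO3) = 0.0198124 mol.
Reaction (3): HNO3→Mg(NO3)2 ratio 2:1 ⇒ n(Mg(NO3)2) = 0.00990621 mol.
Mass of Mg(NO3)2 = 0.00990621 × 148.33 = 1.46939 g.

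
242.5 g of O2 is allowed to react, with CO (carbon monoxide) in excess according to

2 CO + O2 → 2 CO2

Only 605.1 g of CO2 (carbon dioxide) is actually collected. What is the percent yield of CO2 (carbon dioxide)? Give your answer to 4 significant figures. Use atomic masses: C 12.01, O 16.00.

90.72 %

M(O2) = 2(16.00) = 32.00 g/mol.
M(CO2) = 12.01 + 2(16.00) = 44.01 g/mol.
n(O2) = 242.50 g / 32.00 g/mol = 7.5781 mol.
From the equation the O2:CO2 mole ratio is 1:2, so n(CO2) = 7.5781 × 2/1 = 15.156 mol.
Mass of CO2 = 15.156 mol × 44.01 g/mol = 667.03 g.
This is the theoretical yield. Percent yield = 605.1 g / 667.03 g × 100% = 90.716%.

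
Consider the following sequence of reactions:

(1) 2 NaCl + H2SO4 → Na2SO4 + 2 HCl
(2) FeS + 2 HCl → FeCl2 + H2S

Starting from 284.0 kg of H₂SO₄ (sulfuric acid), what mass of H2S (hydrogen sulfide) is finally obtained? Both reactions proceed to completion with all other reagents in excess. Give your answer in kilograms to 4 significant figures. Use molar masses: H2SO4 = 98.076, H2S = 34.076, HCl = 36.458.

98.67 kg

284.0 kg = 284000 g.
n(H2SO4) = 284000 / 98.076 = 2895.7 mol.
Step 1 gives a 1:2 ratio of H2SO4 to HCl, so n(HCl) = 5791.4 mol.
In step 2 the HCl:H2S ratio is 2:1, so n(H2S) = 2895.7 mol.
Mass of H2S = 2895.7 × 34.076 = 98674 g = 98.67 kg.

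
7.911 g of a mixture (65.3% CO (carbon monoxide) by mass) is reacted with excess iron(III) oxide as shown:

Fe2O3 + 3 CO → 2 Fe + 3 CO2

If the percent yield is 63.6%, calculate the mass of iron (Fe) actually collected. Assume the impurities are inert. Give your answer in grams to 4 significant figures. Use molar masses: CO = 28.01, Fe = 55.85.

Pure CO available = 7.911 g × 0.653 = 5.1659 g.
n(CO) = 5.1659 g / 28.01 g/mol = 0.18443 mol.
From the equation the CO:Fe mole ratio is 3:2, so n(Fe) = 0.18443 × 2/3 = 0.12295 mol.
Mass of Fe = 0.12295 mol × 55.85 g/mol = 6.8669 g.
Actual mass collected = 6.8669 g × 0.636 = 4.3674 g.

4.367 g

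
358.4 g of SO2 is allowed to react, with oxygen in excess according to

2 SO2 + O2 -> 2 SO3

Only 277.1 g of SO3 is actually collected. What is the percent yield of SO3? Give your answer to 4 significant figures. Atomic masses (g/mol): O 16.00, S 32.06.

M(SO2) = 32.06 + 2(16.00) = 64.06 g/mol.
M(SO3) = 32.06 + 3(16.00) = 80.06 g/mol.
n(SO2) = 358.40 g / 64.06 g/mol = 5.5948 mol.
From the equation the SO2:SO3 mole ratio is 2:2, so n(SO3) = 5.5948 × 2/2 = 5.5948 mol.
Mass of SO3 = 5.5948 mol × 80.06 g/mol = 447.92 g.
This is the theoretical yield. Percent yield = 277.1 g / 447.92 g × 100% = 61.864%.

61.86 %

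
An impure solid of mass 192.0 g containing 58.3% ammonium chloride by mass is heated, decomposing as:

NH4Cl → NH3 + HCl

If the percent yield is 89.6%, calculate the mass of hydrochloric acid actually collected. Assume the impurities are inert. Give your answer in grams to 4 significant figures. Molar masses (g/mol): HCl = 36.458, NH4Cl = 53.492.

68.36 g

Pure NH4Cl available = 192.0 g × 0.583 = 111.94 g.
n(NH4Cl) = 111.94 g / 53.492 g/mol = 2.0926 mol.
From the equation the NH4Cl:HCl mole ratio is 1:1, so n(HCl) = 2.0926 × 1/1 = 2.0926 mol.
Mass of HCl = 2.0926 mol × 36.458 g/mol = 76.291 g.
Actual mass collected = 76.291 g × 0.896 = 68.357 g.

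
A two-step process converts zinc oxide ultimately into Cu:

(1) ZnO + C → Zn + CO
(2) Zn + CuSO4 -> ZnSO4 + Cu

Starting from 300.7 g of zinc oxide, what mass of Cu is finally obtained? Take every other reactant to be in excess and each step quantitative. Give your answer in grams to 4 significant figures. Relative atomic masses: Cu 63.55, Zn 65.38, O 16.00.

M(ZnO) = 65.38 + 16.00 = 81.38 g/mol.
M(Cu) = 63.55 g/mol.
n(ZnO) = 300.70 / 81.38 = 3.6950 mol.
Step 1 gives a 1:1 ratio of ZnO to Zn, so n(Zn) = 3.6950 mol.
In step 2 the Zn:Cu ratio is 1:1, so n(Cu) = 3.6950 mol.
Mass of Cu = 3.6950 × 63.55 = 234.82 g.

234.8 g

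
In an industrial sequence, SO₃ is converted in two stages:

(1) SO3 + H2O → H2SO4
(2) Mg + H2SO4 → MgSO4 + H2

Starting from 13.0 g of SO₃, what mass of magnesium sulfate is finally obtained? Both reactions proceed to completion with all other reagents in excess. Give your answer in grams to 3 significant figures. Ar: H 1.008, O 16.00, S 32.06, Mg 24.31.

M(SO3) = 32.06 + 3(16.00) = 80.06 g/mol.
M(MgSO4) = 24.31 + 32.06 + 4(16.00) = 120.37 g/mol.
n(SO3) = 13.00 / 80.06 = 0.1624 mol.
Step 1 gives a 1:1 ratio of SO3 to H2SO4, so n(H2SO4) = 0.1624 mol.
In step 2 the H2SO4:MgSO4 ratio is 1:1, so n(MgSO4) = 0.1624 mol.
Mass of MgSO4 = 0.1624 × 120.37 = 19.55 g.

19.5 g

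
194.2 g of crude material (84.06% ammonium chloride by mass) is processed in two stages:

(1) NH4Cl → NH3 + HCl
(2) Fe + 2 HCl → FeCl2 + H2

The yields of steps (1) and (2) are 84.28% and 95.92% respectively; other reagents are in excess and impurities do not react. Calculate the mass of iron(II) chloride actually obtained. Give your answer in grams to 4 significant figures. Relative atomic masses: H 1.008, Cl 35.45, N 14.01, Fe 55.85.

Pure NH4Cl = 194.2 × 0.8406 = 163.24 g.
M(NH4Cl) = 14.01 + 4(1.008) + 35.45 = 53.492 g/mol.
M(FeCl2) = 55.85 + 2(35.45) = 126.75 g/mol.
n(NH4Cl) = 163.24 / 53.492 = 3.0518 mol.
Step 1 (NH4Cl:HCl = 1:1): theoretical n(HCl) = 3.0518 mol; at 84.28% yield, n(HCl) = 2.5720 mol.
Step 2 (HCl:FeCl2 = 2:1): theoretical n(FeCl2) = 1.2860 mol, so theoretical mass = 1.2860 × 126.75 = 163.00 g.
At 95.92% yield, actual mass of FeCl2 = 163.00 × 0.9592 = 156.35 g.

156.4 g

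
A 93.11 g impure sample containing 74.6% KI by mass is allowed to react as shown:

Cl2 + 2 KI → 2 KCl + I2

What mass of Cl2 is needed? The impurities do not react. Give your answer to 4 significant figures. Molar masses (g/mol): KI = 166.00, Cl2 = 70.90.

14.83 g

Mass of pure KI = 93.11 g × 0.746 = 69.460 g.
n(KI) = 69.460 g / 166.00 g/mol = 0.41843 mol.
From the equation the KI:Cl2 mole ratio is 2:1, so n(Cl2) = 0.41843 × 1/2 = 0.20922 mol.
Mass of Cl2 = 0.20922 mol × 70.90 g/mol = 14.833 g.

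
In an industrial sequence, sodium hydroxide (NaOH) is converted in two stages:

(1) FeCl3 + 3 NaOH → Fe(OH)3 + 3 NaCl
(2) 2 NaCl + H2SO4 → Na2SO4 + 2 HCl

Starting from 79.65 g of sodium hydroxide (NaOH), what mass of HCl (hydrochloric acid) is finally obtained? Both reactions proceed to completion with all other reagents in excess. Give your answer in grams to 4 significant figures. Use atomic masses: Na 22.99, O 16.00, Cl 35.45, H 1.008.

M(NaOH) = 22.99 + 16.00 + 1.008 = 39.998 g/mol.
M(HCl) = 1.008 + 35.45 = 36.458 g/mol.
n(NaOH) = 79.650 / 39.998 = 1.9913 mol.
Step 1 gives a 3:3 ratio of NaOH to NaCl, so n(NaCl) = 1.9913 mol.
In step 2 the NaCl:HCl ratio is 2:2, so n(HCl) = 1.9913 mol.
Mass of HCl = 1.9913 × 36.458 = 72.601 g.

72.60 g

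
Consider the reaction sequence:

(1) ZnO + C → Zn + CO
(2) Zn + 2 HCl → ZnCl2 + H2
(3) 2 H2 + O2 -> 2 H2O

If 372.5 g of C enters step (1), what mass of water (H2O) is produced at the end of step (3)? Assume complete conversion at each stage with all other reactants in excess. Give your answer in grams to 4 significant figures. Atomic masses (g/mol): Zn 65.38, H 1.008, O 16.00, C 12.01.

558.8 g

M(C) = 12.01 g/mol.
M(H2O) = 2(1.008) + 16.00 = 18.016 g/mol.
n(C) = 372.5 / 12.01 = 31.016 mol.
Reaction (1): C→Zn ratio 1:1 ⇒ n(Zn) = 31.016 mol.
Reaction (2): Zn→H2 ratio 1:1 ⇒ n(H2) = 31.016 mol.
Reaction (3): H2→H2O ratio 2:2 ⇒ n(H2O) = 31.016 mol.
Mass of H2O = 31.016 × 18.016 = 558.78 g.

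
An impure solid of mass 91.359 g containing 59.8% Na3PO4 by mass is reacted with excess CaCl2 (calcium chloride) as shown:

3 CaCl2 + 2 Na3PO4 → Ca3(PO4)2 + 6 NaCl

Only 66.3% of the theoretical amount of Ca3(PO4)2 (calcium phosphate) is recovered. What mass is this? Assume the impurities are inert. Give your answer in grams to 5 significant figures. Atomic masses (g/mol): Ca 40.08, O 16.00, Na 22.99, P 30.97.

34.266 g

Pure Na3PO4 available = 91.359 g × 0.598 = 54.6327 g.
M(Na3PO4) = 3(22.99) + 30.97 + 4(16.00) = 163.94 g/mol.
M(Ca3(PO4)2) = 3(40.08) + 2(30.97) + 8(16.00) = 310.18 g/mol.
n(Na3PO4) = 54.6327 g / 163.94 g/mol = 0.333248 mol.
From the equation the Na3PO4:Ca3(PO4)2 mole ratio is 2:1, so n(Ca3(PO4)2) = 0.333248 × 1/2 = 0.166624 mol.
Mass of Ca3(PO4)2 = 0.166624 mol × 310.18 g/mol = 51.6834 g.
Actual mass collected = 51.6834 g × 0.663 = 34.2661 g.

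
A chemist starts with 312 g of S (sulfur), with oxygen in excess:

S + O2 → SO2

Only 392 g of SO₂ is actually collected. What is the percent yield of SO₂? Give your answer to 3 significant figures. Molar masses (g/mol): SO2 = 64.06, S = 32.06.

62.9 %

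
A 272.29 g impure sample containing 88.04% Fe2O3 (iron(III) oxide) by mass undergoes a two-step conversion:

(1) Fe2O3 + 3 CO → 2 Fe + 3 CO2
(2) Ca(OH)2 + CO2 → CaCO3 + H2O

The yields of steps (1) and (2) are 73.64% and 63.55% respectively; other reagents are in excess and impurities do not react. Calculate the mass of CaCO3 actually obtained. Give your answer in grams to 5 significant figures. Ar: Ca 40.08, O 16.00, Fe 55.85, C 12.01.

210.93 g

Pure Fe2O3 = 272.29 × 0.8804 = 239.724 g.
M(Fe2O3) = 2(55.85) + 3(16.00) = 159.70 g/mol.
M(CaCO3) = 40.08 + 12.01 + 3(16.00) = 100.09 g/mol.
n(Fe2O3) = 239.724 / 159.70 = 1.50109 mol.
Step 1 (Fe2O3:CO2 = 1:3): theoretical n(CO2) = 4.50327 mol; at 73.64% yield, n(CO2) = 3.31621 mol.
Step 2 (CO2:CaCO3 = 1:1): theoretical n(CaCO3) = 3.31621 mol, so theoretical mass = 3.31621 × 100.09 = 331.919 g.
At 63.55% yield, actual mass of CaCO3 = 331.919 × 0.6355 = 210.935 g.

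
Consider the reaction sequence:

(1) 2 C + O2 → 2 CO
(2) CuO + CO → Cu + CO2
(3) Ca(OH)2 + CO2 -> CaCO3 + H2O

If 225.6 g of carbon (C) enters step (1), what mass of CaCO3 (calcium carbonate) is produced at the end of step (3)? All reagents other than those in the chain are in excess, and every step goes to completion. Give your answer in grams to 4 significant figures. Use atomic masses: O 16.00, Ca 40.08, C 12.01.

M(C) = 12.01 g/mol.
M(CaCO3) = 40.08 + 12.01 + 3(16.00) = 100.09 g/mol.
n(C) = 225.6 / 12.01 = 18.784 mol.
Reaction (1): C→CO ratio 2:2 ⇒ n(CO) = 18.784 mol.
Reaction (2): CO→CO2 ratio 1:1 ⇒ n(CO2) = 18.784 mol.
Reaction (3): CO2→CaCO3 ratio 1:1 ⇒ n(CaCO3) = 18.784 mol.
Mass of CaCO3 = 18.784 × 100.09 = 1880.1 g.

1880 g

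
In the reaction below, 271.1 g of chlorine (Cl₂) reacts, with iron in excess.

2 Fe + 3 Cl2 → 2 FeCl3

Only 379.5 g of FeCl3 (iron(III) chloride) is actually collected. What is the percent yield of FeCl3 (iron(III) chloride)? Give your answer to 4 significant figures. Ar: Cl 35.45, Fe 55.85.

91.78 %

M(Cl2) = 2(35.45) = 70.90 g/mol.
M(FeCl3) = 55.85 + 3(35.45) = 162.20 g/mol.
n(Cl2) = 271.10 g / 70.90 g/mol = 3.8237 mol.
From the equation the Cl2:FeCl3 mole ratio is 3:2, so n(FeCl3) = 3.8237 × 2/3 = 2.5491 mol.
Mass of FeCl3 = 2.5491 mol × 162.20 g/mol = 413.47 g.
This is the theoretical yield. Percent yield = 379.5 g / 413.47 g × 100% = 91.784%.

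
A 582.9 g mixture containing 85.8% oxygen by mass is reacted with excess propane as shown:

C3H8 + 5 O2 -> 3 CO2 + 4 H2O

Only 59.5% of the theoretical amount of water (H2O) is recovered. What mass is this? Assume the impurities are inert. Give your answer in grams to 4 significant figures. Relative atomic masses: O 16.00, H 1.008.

Pure O2 available = 582.9 g × 0.858 = 500.13 g.
M(O2) = 2(16.00) = 32.00 g/mol.
M(H2O) = 2(1.008) + 16.00 = 18.016 g/mol.
n(O2) = 500.13 g / 32.00 g/mol = 15.629 mol.
From the equation the O2:H2O mole ratio is 5:4, so n(H2O) = 15.629 × 4/5 = 12.503 mol.
Mass of H2O = 12.503 mol × 18.016 g/mol = 225.26 g.
Actual mass collected = 225.26 g × 0.595 = 134.03 g.

134.0 g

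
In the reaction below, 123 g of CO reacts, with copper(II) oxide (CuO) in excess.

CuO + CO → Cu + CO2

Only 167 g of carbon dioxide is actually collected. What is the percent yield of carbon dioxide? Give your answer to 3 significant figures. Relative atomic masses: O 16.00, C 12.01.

86.4 %

M(CO) = 12.01 + 16.00 = 28.01 g/mol.
M(CO2) = 12.01 + 2(16.00) = 44.01 g/mol.
n(CO) = 123.0 g / 28.01 g/mol = 4.391 mol.
From the equation the CO:CO2 mole ratio is 1:1, so n(CO2) = 4.391 × 1/1 = 4.391 mol.
Mass of CO2 = 4.391 mol × 44.01 g/mol = 193.3 g.
This is the theoretical yield. Percent yield = 167 g / 193.3 g × 100% = 86.41%.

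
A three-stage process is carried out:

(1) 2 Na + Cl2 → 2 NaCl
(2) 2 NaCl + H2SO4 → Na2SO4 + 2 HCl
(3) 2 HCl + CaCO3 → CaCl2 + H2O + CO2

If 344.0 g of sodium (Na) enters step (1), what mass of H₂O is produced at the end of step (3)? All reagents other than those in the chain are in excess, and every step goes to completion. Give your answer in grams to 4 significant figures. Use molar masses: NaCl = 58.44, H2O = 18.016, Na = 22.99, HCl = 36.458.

n(Na) = 344.0 / 22.99 = 14.963 mol.
Reaction (1): Na→NaCl ratio 2:2 ⇒ n(NaCl) = 14.963 mol.
Reaction (2): NaCl→HCl ratio 2:2 ⇒ n(HCl) = 14.963 mol.
Reaction (3): HCl→H2O ratio 2:1 ⇒ n(H2O) = 7.4815 mol.
Mass of H2O = 7.4815 × 18.016 = 134.79 g.

134.8 g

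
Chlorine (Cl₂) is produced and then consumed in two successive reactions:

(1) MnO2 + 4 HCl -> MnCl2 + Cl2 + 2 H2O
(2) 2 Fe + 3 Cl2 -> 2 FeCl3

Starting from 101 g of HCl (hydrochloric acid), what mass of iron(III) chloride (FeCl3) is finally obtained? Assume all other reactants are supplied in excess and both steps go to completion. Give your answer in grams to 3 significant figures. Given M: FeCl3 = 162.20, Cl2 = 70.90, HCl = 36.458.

74.9 g

n(HCl) = 101.0 / 36.458 = 2.770 mol.
Step 1 gives a 4:1 ratio of HCl to Cl2, so n(Cl2) = 0.6926 mol.
In step 2 the Cl2:FeCl3 ratio is 3:2, so n(FeCl3) = 0.4617 mol.
Mass of FeCl3 = 0.4617 × 162.20 = 74.89 g.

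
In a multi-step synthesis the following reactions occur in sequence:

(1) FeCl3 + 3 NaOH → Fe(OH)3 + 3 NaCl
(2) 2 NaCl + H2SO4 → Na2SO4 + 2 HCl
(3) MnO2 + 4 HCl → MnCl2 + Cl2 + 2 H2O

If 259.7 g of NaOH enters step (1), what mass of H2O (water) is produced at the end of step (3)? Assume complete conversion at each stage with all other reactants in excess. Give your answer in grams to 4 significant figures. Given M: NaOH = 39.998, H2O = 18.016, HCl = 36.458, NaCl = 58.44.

58.49 g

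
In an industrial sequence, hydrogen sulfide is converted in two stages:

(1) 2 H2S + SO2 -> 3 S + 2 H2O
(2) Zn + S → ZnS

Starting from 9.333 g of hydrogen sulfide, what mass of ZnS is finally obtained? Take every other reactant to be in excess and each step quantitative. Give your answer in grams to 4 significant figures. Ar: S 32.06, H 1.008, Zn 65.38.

40.03 g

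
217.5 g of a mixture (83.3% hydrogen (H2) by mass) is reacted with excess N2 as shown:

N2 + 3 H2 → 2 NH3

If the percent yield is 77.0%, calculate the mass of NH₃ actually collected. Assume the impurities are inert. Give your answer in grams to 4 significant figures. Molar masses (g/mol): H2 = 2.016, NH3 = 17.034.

Pure H2 available = 217.5 g × 0.833 = 181.18 g.
n(H2) = 181.18 g / 2.016 g/mol = 89.870 mol.
From the equation the H2:NH3 mole ratio is 3:2, so n(NH3) = 89.870 × 2/3 = 59.913 mol.
Mass of NH3 = 59.913 mol × 17.034 g/mol = 1020.6 g.
Actual mass collected = 1020.6 g × 0.770 = 785.83 g.

785.8 g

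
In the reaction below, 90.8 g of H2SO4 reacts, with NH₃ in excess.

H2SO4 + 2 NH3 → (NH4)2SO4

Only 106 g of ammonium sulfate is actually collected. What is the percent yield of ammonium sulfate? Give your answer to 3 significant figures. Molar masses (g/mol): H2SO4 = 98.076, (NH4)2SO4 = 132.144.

n(H2SO4) = 90.80 g / 98.076 g/mol = 0.9258 mol.
From the equation the H2SO4:(NH4)2SO4 mole ratio is 1:1, so n((NH4)2SO4) = 0.9258 × 1/1 = 0.9258 mol.
Mass of (NH4)2SO4 = 0.9258 mol × 132.144 g/mol = 122.3 g.
This is the theoretical yield. Percent yield = 106 g / 122.3 g × 100% = 86.64%.

86.6 %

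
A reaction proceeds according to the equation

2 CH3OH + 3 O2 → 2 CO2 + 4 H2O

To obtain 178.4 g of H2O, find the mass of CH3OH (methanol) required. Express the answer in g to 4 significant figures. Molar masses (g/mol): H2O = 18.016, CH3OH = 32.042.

158.6 g

n(H2O) = 178.40 g / 18.016 g/mol = 9.9023 mol.
From the equation the H2O:CH3OH mole ratio is 4:2, so n(CH3OH) = 9.9023 × 2/4 = 4.9512 mol.
Mass of CH3OH = 4.9512 mol × 32.042 g/mol = 158.64 g.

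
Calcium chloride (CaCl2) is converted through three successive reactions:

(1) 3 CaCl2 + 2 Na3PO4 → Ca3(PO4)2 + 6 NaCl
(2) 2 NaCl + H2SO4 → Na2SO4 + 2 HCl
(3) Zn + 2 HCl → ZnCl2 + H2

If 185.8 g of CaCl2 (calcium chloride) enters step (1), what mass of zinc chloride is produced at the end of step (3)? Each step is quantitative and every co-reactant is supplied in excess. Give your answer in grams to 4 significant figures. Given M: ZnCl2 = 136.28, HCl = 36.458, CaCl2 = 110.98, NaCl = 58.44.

228.2 g

n(CaCl2) = 185.8 / 110.98 = 1.6742 mol.
Reaction (1): CaCl2→NaCl ratio 3:6 ⇒ n(NaCl) = 3.3484 mol.
Reaction (2): NaCl→HCl ratio 2:2 ⇒ n(HCl) = 3.3484 mol.
Reaction (3): HCl→ZnCl2 ratio 2:1 ⇒ n(ZnCl2) = 1.6742 mol.
Mass of ZnCl2 = 1.6742 × 136.28 = 228.16 g.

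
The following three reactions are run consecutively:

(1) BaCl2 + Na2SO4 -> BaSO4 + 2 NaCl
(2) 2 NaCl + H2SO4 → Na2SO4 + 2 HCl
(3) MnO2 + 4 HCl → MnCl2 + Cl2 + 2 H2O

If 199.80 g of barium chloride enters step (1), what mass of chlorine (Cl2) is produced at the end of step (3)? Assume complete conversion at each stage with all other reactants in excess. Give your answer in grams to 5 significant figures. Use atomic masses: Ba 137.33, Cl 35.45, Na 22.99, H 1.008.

34.015 g

M(BaCl2) = 137.33 + 2(35.45) = 208.23 g/mol.
M(Cl2) = 2(35.45) = 70.90 g/mol.
n(BaCl2) = 199.80 / 208.23 = 0.959516 mol.
Reaction (1): BaCl2→NaCl ratio 1:2 ⇒ n(NaCl) = 1.91903 mol.
Reaction (2): NaCl→HCl ratio 2:2 ⇒ n(HCl) = 1.91903 mol.
Reaction (3): HCl→Cl2 ratio 4:1 ⇒ n(Cl2) = 0.479758 mol.
Mass of Cl2 = 0.479758 × 70.90 = 34.0148 g.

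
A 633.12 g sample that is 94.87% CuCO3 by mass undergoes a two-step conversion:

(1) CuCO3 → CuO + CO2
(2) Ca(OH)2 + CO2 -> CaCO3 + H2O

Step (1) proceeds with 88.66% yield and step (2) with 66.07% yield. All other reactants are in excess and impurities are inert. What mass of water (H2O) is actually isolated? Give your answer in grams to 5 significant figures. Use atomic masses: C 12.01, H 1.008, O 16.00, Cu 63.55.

51.301 g

Pure CuCO3 = 633.12 × 0.9487 = 600.641 g.
M(CuCO3) = 63.55 + 12.01 + 3(16.00) = 123.56 g/mol.
M(H2O) = 2(1.008) + 16.00 = 18.016 g/mol.
n(CuCO3) = 600.641 / 123.56 = 4.86113 mol.
Step 1 (CuCO3:CO2 = 1:1): theoretical n(CO2) = 4.86113 mol; at 88.66% yield, n(CO2) = 4.30988 mol.
Step 2 (CO2:H2O = 1:1): theoretical n(H2O) = 4.30988 mol, so theoretical mass = 4.30988 × 18.016 = 77.6467 g.
At 66.07% yield, actual mass of H2O = 77.6467 × 0.6607 = 51.3012 g.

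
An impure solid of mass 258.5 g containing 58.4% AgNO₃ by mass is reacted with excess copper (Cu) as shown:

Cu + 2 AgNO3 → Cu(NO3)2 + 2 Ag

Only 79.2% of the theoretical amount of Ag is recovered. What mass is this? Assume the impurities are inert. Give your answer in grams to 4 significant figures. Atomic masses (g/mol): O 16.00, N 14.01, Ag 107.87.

Pure AgNO3 available = 258.5 g × 0.584 = 150.96 g.
M(AgNO3) = 107.87 + 14.01 + 3(16.00) = 169.88 g/mol.
M(Ag) = 107.87 g/mol.
n(AgNO3) = 150.96 g / 169.88 g/mol = 0.88865 mol.
From the equation the AgNO3:Ag mole ratio is 2:2, so n(Ag) = 0.88865 × 2/2 = 0.88865 mol.
Mass of Ag = 0.88865 mol × 107.87 g/mol = 95.859 g.
Actual mass collected = 95.859 g × 0.792 = 75.920 g.

75.92 g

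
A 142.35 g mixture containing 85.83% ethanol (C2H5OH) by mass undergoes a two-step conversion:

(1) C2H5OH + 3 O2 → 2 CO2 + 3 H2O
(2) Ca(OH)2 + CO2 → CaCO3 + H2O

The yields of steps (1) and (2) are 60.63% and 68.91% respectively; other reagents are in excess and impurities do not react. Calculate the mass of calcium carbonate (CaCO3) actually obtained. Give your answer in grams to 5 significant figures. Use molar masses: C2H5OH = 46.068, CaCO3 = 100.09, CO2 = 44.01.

221.81 g

Pure C2H5OH = 142.35 × 0.8583 = 122.179 g.
n(C2H5OH) = 122.179 / 46.068 = 2.65214 mol.
Step 1 (C2H5OH:CO2 = 1:2): theoretical n(CO2) = 5.30429 mol; at 60.63% yield, n(CO2) = 3.21599 mol.
Step 2 (CO2:CaCO3 = 1:1): theoretical n(CaCO3) = 3.21599 mol, so theoretical mass = 3.21599 × 100.09 = 321.889 g.
At 68.91% yield, actual mass of CaCO3 = 321.889 × 0.6891 = 221.813 g.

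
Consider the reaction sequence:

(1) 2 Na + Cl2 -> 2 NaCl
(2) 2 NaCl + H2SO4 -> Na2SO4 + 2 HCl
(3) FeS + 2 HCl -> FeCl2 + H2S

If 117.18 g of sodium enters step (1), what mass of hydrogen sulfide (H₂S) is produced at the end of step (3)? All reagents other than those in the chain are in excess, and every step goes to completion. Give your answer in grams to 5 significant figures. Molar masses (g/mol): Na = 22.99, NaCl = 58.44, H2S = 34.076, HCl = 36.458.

n(Na) = 117.18 / 22.99 = 5.09700 mol.
Reaction (1): Na→NaCl ratio 2:2 ⇒ n(NaCl) = 5.09700 mol.
Reaction (2): NaCl→HCl ratio 2:2 ⇒ n(HCl) = 5.09700 mol.
Reaction (3): HCl→H2S ratio 2:1 ⇒ n(H2S) = 2.54850 mol.
Mass of H2S = 2.54850 × 34.076 = 86.8427 g.

86.843 g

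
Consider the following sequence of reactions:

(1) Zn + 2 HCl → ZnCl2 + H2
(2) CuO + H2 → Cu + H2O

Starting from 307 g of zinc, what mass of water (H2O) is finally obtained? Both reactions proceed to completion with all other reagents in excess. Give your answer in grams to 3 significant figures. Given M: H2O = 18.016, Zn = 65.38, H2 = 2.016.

n(Zn) = 307.0 / 65.38 = 4.696 mol.
Step 1 gives a 1:1 ratio of Zn to H2, so n(H2) = 4.696 mol.
In step 2 the H2:H2O ratio is 1:1, so n(H2O) = 4.696 mol.
Mass of H2O = 4.696 × 18.016 = 84.60 g.

84.6 g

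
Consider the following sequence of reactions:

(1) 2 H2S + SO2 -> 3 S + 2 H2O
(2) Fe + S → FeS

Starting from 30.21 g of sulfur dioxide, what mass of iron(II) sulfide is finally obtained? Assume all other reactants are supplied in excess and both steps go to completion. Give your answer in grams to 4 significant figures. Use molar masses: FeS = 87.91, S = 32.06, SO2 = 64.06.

124.4 g

n(SO2) = 30.210 / 64.06 = 0.47159 mol.
Step 1 gives a 1:3 ratio of SO2 to S, so n(S) = 1.4148 mol.
In step 2 the S:FeS ratio is 1:1, so n(FeS) = 1.4148 mol.
Mass of FeS = 1.4148 × 87.91 = 124.37 g.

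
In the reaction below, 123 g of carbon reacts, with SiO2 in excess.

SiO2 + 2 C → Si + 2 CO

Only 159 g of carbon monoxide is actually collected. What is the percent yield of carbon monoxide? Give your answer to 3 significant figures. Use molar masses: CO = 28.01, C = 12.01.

55.4 %

n(C) = 123.0 g / 12.01 g/mol = 10.24 mol.
From the equation the C:CO mole ratio is 2:2, so n(CO) = 10.24 × 2/2 = 10.24 mol.
Mass of CO = 10.24 mol × 28.01 g/mol = 286.9 g.
This is the theoretical yield. Percent yield = 159 g / 286.9 g × 100% = 55.43%.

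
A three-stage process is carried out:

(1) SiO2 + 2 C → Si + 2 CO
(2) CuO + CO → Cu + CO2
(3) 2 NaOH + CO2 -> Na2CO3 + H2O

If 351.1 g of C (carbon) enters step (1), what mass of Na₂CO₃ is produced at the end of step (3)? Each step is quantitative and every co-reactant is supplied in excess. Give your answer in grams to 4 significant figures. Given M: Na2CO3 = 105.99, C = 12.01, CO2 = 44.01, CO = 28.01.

n(C) = 351.1 / 12.01 = 29.234 mol.
Reaction (1): C→CO ratio 2:2 ⇒ n(CO) = 29.234 mol.
Reaction (2): CO→CO2 ratio 1:1 ⇒ n(CO2) = 29.234 mol.
Reaction (3): CO2→Na2CO3 ratio 1:1 ⇒ n(Na2CO3) = 29.234 mol.
Mass of Na2CO3 = 29.234 × 105.99 = 3098.5 g.

3099 g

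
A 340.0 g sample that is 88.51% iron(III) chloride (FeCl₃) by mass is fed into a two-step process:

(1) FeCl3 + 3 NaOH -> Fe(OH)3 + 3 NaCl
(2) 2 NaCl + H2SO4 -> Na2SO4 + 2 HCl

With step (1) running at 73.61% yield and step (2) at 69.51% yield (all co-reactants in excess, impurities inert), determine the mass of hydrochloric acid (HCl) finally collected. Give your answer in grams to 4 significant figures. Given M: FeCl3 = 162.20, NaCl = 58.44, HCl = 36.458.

Pure FeCl3 = 340.0 × 0.8851 = 300.93 g.
n(FeCl3) = 300.93 / 162.20 = 1.8553 mol.
Step 1 (FeCl3:NaCl = 1:3): theoretical n(NaCl) = 5.5660 mol; at 73.61% yield, n(NaCl) = 4.0971 mol.
Step 2 (NaCl:HCl = 2:2): theoretical n(HCl) = 4.0971 mol, so theoretical mass = 4.0971 × 36.458 = 149.37 g.
At 69.51% yield, actual mass of HCl = 149.37 × 0.6951 = 103.83 g.

103.8 g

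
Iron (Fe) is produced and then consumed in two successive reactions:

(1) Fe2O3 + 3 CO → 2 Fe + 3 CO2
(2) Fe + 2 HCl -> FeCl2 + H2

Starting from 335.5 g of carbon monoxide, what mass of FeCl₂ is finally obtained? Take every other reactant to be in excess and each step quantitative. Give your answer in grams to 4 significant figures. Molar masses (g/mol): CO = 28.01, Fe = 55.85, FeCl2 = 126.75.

1012 g

n(CO) = 335.50 / 28.01 = 11.978 mol.
Step 1 gives a 3:2 ratio of CO to Fe, so n(Fe) = 7.9852 mol.
In step 2 the Fe:FeCl2 ratio is 1:1, so n(FeCl2) = 7.9852 mol.
Mass of FeCl2 = 7.9852 × 126.75 = 1012.1 g.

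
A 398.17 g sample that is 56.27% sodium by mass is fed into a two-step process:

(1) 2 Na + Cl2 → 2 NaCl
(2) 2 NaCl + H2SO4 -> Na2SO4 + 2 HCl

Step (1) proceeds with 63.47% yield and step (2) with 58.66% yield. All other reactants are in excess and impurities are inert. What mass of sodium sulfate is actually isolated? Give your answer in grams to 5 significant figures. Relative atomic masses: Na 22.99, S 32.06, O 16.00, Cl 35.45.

257.69 g

Pure Na = 398.17 × 0.5627 = 224.050 g.
M(Na) = 22.99 g/mol.
M(Na2SO4) = 2(22.99) + 32.06 + 4(16.00) = 142.04 g/mol.
n(Na) = 224.050 / 22.99 = 9.74555 mol.
Step 1 (Na:NaCl = 2:2): theoretical n(NaCl) = 9.74555 mol; at 63.47% yield, n(NaCl) = 6.18550 mol.
Step 2 (NaCl:Na2SO4 = 2:1): theoretical n(Na2SO4) = 3.09275 mol, so theoretical mass = 3.09275 × 142.04 = 439.294 g.
At 58.66% yield, actual mass of Na2SO4 = 439.294 × 0.5866 = 257.690 g.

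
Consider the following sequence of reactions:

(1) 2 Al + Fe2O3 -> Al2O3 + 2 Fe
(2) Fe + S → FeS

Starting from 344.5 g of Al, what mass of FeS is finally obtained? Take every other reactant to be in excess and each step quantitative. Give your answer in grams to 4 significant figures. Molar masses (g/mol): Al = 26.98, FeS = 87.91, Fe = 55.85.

1122 g

n(Al) = 344.50 / 26.98 = 12.769 mol.
Step 1 gives a 2:2 ratio of Al to Fe, so n(Fe) = 12.769 mol.
In step 2 the Fe:FeS ratio is 1:1, so n(FeS) = 12.769 mol.
Mass of FeS = 12.769 × 87.91 = 1122.5 g.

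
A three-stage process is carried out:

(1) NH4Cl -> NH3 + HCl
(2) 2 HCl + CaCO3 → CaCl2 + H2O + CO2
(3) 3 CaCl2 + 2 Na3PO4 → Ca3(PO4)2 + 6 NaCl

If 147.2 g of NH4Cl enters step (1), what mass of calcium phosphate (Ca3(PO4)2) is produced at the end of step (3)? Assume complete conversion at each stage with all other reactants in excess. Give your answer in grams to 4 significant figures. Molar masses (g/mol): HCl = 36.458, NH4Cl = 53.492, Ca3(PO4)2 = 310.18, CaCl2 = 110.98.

n(NH4Cl) = 147.2 / 53.492 = 2.7518 mol.
Reaction (1): NH4Cl→HCl ratio 1:1 ⇒ n(HCl) = 2.7518 mol.
Reaction (2): HCl→CaCl2 ratio 2:1 ⇒ n(CaCl2) = 1.3759 mol.
Reaction (3): CaCl2→Ca3(PO4)2 ratio 3:1 ⇒ n(Ca3(PO4)2) = 0.45864 mol.
Mass of Ca3(PO4)2 = 0.45864 × 310.18 = 142.26 g.

142.3 g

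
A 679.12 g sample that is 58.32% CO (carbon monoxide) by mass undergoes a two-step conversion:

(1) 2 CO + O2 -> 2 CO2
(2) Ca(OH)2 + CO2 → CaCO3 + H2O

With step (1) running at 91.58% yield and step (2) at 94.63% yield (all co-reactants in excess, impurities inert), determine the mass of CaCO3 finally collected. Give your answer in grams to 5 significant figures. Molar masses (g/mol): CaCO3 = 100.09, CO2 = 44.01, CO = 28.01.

1226.5 g

Pure CO = 679.12 × 0.5832 = 396.063 g.
n(CO) = 396.063 / 28.01 = 14.1400 mol.
Step 1 (CO:CO2 = 2:2): theoretical n(CO2) = 14.1400 mol; at 91.58% yield, n(CO2) = 12.9495 mol.
Step 2 (CO2:CaCO3 = 1:1): theoretical n(CaCO3) = 12.9495 mol, so theoretical mass = 12.9495 × 100.09 = 1296.11 g.
At 94.63% yield, actual mass of CaCO3 = 1296.11 × 0.9463 = 1226.51 g.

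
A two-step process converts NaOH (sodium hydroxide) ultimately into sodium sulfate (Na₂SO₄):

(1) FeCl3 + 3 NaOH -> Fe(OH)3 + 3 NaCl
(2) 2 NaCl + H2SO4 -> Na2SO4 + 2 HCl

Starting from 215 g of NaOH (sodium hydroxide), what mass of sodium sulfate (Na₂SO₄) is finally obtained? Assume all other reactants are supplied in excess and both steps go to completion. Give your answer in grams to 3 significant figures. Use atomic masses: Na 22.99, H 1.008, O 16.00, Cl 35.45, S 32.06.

M(NaOH) = 22.99 + 16.00 + 1.008 = 39.998 g/mol.
M(Na2SO4) = 2(22.99) + 32.06 + 4(16.00) = 142.04 g/mol.
n(NaOH) = 215.0 / 39.998 = 5.375 mol.
Step 1 gives a 3:3 ratio of NaOH to NaCl, so n(NaCl) = 5.375 mol.
In step 2 the NaCl:Na2SO4 ratio is 2:1, so n(Na2SO4) = 2.688 mol.
Mass of Na2SO4 = 2.688 × 142.04 = 381.8 g.

382 g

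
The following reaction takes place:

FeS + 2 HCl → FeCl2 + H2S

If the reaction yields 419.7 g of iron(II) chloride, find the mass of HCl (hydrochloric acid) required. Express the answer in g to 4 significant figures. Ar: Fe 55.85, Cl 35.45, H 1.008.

241.4 g

M(FeCl2) = 55.85 + 2(35.45) = 126.75 g/mol.
M(HCl) = 1.008 + 35.45 = 36.458 g/mol.
n(FeCl2) = 419.70 g / 126.75 g/mol = 3.3112 mol.
From the equation the FeCl2:HCl mole ratio is 1:2, so n(HCl) = 3.3112 × 2/1 = 6.6225 mol.
Mass of HCl = 6.6225 mol × 36.458 g/mol = 241.44 g.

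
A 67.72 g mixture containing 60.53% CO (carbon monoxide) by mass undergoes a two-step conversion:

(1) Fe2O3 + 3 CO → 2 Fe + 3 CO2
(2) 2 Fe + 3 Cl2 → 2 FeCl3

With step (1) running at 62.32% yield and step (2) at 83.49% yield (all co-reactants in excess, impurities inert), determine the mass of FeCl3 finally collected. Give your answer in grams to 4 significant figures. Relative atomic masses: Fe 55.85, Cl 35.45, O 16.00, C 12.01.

82.34 g

Pure CO = 67.72 × 0.6053 = 40.991 g.
M(CO) = 12.01 + 16.00 = 28.01 g/mol.
M(FeCl3) = 55.85 + 3(35.45) = 162.20 g/mol.
n(CO) = 40.991 / 28.01 = 1.4634 mol.
Step 1 (CO:Fe = 3:2): theoretical n(Fe) = 0.97563 mol; at 62.32% yield, n(Fe) = 0.60801 mol.
Step 2 (Fe:FeCl3 = 2:2): theoretical n(FeCl3) = 0.60801 mol, so theoretical mass = 0.60801 × 162.20 = 98.619 g.
At 83.49% yield, actual mass of FeCl3 = 98.619 × 0.8349 = 82.337 g.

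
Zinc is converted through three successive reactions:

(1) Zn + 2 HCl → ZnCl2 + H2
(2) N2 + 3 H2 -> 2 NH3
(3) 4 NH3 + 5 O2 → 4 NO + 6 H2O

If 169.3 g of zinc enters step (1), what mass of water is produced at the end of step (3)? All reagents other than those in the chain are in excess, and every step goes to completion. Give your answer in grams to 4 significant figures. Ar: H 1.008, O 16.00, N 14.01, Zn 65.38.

46.65 g

M(Zn) = 65.38 g/mol.
M(H2O) = 2(1.008) + 16.00 = 18.016 g/mol.
n(Zn) = 169.3 / 65.38 = 2.5895 mol.
Reaction (1): Zn→H2 ratio 1:1 ⇒ n(H2) = 2.5895 mol.
Reaction (2): H2→NH3 ratio 3:2 ⇒ n(NH3) = 1.7263 mol.
Reaction (3): NH3→H2O ratio 4:6 ⇒ n(H2O) = 2.5895 mol.
Mass of H2O = 2.5895 × 18.016 = 46.652 g.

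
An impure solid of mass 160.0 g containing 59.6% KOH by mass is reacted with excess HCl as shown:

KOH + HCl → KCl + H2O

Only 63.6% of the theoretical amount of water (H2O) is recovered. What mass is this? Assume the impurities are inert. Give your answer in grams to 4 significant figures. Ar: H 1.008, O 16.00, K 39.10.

Pure KOH available = 160.0 g × 0.596 = 95.360 g.
M(KOH) = 39.10 + 16.00 + 1.008 = 56.108 g/mol.
M(H2O) = 2(1.008) + 16.00 = 18.016 g/mol.
n(KOH) = 95.360 g / 56.108 g/mol = 1.6996 mol.
From the equation the KOH:H2O mole ratio is 1:1, so n(H2O) = 1.6996 × 1/1 = 1.6996 mol.
Mass of H2O = 1.6996 mol × 18.016 g/mol = 30.620 g.
Actual mass collected = 30.620 g × 0.636 = 19.474 g.

19.47 g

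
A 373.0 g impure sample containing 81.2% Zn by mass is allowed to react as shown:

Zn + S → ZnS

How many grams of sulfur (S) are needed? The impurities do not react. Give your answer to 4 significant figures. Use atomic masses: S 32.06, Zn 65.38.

148.5 g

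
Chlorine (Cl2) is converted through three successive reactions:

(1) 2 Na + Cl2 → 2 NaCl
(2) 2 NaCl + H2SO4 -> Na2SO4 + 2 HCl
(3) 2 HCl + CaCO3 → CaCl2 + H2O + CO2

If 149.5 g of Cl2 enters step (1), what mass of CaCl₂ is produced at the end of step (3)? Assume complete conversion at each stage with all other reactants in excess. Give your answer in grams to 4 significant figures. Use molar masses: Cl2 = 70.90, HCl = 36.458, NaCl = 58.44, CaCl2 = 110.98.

n(Cl2) = 149.5 / 70.90 = 2.1086 mol.
Reaction (1): Cl2→NaCl ratio 1:2 ⇒ n(NaCl) = 4.2172 mol.
Reaction (2): NaCl→HCl ratio 2:2 ⇒ n(HCl) = 4.2172 mol.
Reaction (3): HCl→CaCl2 ratio 2:1 ⇒ n(CaCl2) = 2.1086 mol.
Mass of CaCl2 = 2.1086 × 110.98 = 234.01 g.

234.0 g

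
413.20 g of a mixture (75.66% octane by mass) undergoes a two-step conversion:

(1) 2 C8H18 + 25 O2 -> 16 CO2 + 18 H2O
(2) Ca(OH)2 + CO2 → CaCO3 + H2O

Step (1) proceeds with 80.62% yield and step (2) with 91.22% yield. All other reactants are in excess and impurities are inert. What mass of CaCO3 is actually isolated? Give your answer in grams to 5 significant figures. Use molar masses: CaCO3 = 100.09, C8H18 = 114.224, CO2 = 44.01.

1611.7 g

Pure C8H18 = 413.20 × 0.7566 = 312.627 g.
n(C8H18) = 312.627 / 114.224 = 2.73697 mol.
Step 1 (C8H18:CO2 = 2:16): theoretical n(CO2) = 21.8957 mol; at 80.62% yield, n(CO2) = 17.6523 mol.
Step 2 (CO2:CaCO3 = 1:1): theoretical n(CaCO3) = 17.6523 mol, so theoretical mass = 17.6523 × 100.09 = 1766.82 g.
At 91.22% yield, actual mass of CaCO3 = 1766.82 × 0.9122 = 1611.69 g.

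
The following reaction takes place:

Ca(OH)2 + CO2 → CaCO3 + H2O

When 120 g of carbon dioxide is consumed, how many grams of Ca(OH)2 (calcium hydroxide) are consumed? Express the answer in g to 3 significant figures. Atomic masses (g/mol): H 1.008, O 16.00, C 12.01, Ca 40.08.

202 g

M(CO2) = 12.01 + 2(16.00) = 44.01 g/mol.
M(Ca(OH)2) = 40.08 + 2(16.00) + 2(1.008) = 74.096 g/mol.
n(CO2) = 120.0 g / 44.01 g/mol = 2.727 mol.
From the equation the CO2:Ca(OH)2 mole ratio is 1:1, so n(Ca(OH)2) = 2.727 × 1/1 = 2.727 mol.
Mass of Ca(OH)2 = 2.727 mol × 74.096 g/mol = 202.0 g.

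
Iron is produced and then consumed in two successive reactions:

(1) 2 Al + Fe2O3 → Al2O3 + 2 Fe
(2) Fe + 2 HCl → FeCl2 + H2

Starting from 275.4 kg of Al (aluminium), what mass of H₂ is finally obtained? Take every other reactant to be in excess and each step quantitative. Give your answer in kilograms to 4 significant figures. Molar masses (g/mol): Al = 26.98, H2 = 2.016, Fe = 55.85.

275.4 kg = 275400 g.
n(Al) = 275400 / 26.98 = 10208 mol.
Step 1 gives a 2:2 ratio of Al to Fe, so n(Fe) = 10208 mol.
In step 2 the Fe:H2 ratio is 1:1, so n(H2) = 10208 mol.
Mass of H2 = 10208 × 2.016 = 20578 g = 20.58 kg.

20.58 kg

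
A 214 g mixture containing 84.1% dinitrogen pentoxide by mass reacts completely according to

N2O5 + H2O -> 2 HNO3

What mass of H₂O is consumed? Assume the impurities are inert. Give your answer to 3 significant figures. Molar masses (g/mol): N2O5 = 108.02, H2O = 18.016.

30.0 g

Mass of pure N2O5 = 214 g × 0.841 = 180.0 g.
n(N2O5) = 180.0 g / 108.02 g/mol = 1.666 mol.
From the equation the N2O5:H2O mole ratio is 1:1, so n(H2O) = 1.666 × 1/1 = 1.666 mol.
Mass of H2O = 1.666 mol × 18.016 g/mol = 30.02 g.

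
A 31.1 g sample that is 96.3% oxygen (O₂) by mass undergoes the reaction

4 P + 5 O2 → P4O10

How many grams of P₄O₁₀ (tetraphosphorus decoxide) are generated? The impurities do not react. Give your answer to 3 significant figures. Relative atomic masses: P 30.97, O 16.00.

53.1 g

Mass of pure O2 = 31.1 g × 0.963 = 29.95 g.
M(O2) = 2(16.00) = 32.00 g/mol.
M(P4O10) = 4(30.97) + 10(16.00) = 283.88 g/mol.
n(O2) = 29.95 g / 32.00 g/mol = 0.9359 mol.
From the equation the O2:P4O10 mole ratio is 5:1, so n(P4O10) = 0.9359 × 1/5 = 0.1872 mol.
Mass of P4O10 = 0.1872 mol × 283.88 g/mol = 53.14 g.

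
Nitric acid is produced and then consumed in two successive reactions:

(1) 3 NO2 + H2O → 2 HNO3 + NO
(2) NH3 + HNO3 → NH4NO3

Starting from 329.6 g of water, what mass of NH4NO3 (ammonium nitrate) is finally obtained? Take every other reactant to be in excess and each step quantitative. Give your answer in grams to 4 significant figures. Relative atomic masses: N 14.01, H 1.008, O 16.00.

2929 g

M(H2O) = 2(1.008) + 16.00 = 18.016 g/mol.
M(NH4NO3) = 2(14.01) + 4(1.008) + 3(16.00) = 80.052 g/mol.
n(H2O) = 329.60 / 18.016 = 18.295 mol.
Step 1 gives a 1:2 ratio of H2O to HNO3, so n(HNO3) = 36.590 mol.
In step 2 the HNO3:NH4NO3 ratio is 1:1, so n(NH4NO3) = 36.590 mol.
Mass of NH4NO3 = 36.590 × 80.052 = 2929.1 g.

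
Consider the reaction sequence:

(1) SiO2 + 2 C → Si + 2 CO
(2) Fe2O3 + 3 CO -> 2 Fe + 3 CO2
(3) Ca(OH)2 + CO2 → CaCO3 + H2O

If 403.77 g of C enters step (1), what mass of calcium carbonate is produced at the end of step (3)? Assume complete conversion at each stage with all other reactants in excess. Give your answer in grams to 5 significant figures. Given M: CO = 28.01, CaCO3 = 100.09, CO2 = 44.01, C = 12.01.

3365.0 g

n(C) = 403.77 / 12.01 = 33.6195 mol.
Reaction (1): C→CO ratio 2:2 ⇒ n(CO) = 33.6195 mol.
Reaction (2): CO→CO2 ratio 3:3 ⇒ n(CO2) = 33.6195 mol.
Reaction (3): CO2→CaCO3 ratio 1:1 ⇒ n(CaCO3) = 33.6195 mol.
Mass of CaCO3 = 33.6195 × 100.09 = 3364.97 g.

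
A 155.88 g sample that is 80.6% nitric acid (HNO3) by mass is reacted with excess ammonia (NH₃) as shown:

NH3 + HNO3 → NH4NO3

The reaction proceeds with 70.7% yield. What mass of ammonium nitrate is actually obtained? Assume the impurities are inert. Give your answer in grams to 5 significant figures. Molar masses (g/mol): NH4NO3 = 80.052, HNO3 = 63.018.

112.84 g

Pure HNO3 available = 155.88 g × 0.806 = 125.639 g.
n(HNO3) = 125.639 g / 63.018 g/mol = 1.99370 mol.
From the equation the HNO3:NH4NO3 mole ratio is 1:1, so n(NH4NO3) = 1.99370 × 1/1 = 1.99370 mol.
Mass of NH4NO3 = 1.99370 mol × 80.052 g/mol = 159.600 g.
Actual mass collected = 159.600 g × 0.707 = 112.837 g.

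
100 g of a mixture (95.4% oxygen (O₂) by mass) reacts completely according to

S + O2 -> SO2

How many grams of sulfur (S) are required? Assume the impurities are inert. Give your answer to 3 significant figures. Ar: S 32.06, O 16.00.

Mass of pure O2 = 100 g × 0.954 = 95.40 g.
M(O2) = 2(16.00) = 32.00 g/mol.
M(S) = 32.06 g/mol.
n(O2) = 95.40 g / 32.00 g/mol = 2.981 mol.
From the equation the O2:S mole ratio is 1:1, so n(S) = 2.981 × 1/1 = 2.981 mol.
Mass of S = 2.981 mol × 32.06 g/mol = 95.58 g.

95.6 g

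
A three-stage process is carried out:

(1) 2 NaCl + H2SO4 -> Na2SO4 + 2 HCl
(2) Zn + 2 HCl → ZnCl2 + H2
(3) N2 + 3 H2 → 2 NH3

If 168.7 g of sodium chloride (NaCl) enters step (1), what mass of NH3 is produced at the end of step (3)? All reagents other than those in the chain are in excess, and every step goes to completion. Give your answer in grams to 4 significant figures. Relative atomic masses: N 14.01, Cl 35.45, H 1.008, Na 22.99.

16.39 g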